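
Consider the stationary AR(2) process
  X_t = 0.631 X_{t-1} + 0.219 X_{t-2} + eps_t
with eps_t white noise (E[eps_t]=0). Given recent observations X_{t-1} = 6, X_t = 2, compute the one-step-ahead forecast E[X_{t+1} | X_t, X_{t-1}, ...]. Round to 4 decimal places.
E[X_{t+1} \mid \mathcal F_t] = 2.5760

For an AR(p) model X_t = c + sum_i phi_i X_{t-i} + eps_t, the
one-step-ahead conditional mean is
  E[X_{t+1} | X_t, ...] = c + sum_i phi_i X_{t+1-i}.
Substitute known values:
  E[X_{t+1} | ...] = (0.631) * (2) + (0.219) * (6)
                   = 2.5760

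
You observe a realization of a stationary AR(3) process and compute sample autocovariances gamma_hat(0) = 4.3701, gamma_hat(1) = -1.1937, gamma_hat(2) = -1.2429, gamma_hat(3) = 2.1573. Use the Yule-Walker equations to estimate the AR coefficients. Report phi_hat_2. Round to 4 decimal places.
\hat\phi_{2} = -0.2530

The Yule-Walker equations for an AR(p) process read, in matrix form,
  Gamma_p phi = r_p,   with   (Gamma_p)_{ij} = gamma(|i - j|),
                       (r_p)_i = gamma(i),   i,j = 1..p.
Substitute the sample gammas (Toeplitz matrix and right-hand side of size 3):
  Gamma_p = [[4.3701, -1.1937, -1.2429], [-1.1937, 4.3701, -1.1937], [-1.2429, -1.1937, 4.3701]]
  r_p     = [-1.1937, -1.2429, 2.1573]
Written out (R1..R3):
  (R1) 4.3701 phi_1 - 1.1937 phi_2 - 1.2429 phi_3 = -1.1937
  (R2) -1.1937 phi_1 + 4.3701 phi_2 - 1.1937 phi_3 = -1.2429
  (R3) -1.2429 phi_1 - 1.1937 phi_2 + 4.3701 phi_3 = 2.1573
Gaussian elimination:
  R2 <- R2 - (-1.1937/4.3701) R1 = R2 - (-0.273152) R1:  4.044039 phi_2 - 1.5332 phi_3 = -1.568961
  R3 <- R3 - (-1.2429/4.3701) R1 = R3 - (-0.28441) R1:  -1.5332 phi_2 + 4.016607 phi_3 = 1.8178
  R3 <- R3 - (-1.5332/4.044039) R2 = R3 - (-0.379126) R2:  3.435331 phi_3 = 1.222966
Back-substitution:
  phi_hat_3 = 1.222966 / 3.435331 = 0.355997
  phi_hat_2 = (-1.568961 - (-1.5332)(0.355997)) / 4.044039 = -0.253001
  phi_hat_1 = (-1.1937 - (-1.1937)(-0.253001) - (-1.2429)(0.355997)) / 4.3701 = -0.24101
So phi_hat = [-0.2410, -0.2530, 0.3560].
Therefore phi_hat_2 = -0.2530.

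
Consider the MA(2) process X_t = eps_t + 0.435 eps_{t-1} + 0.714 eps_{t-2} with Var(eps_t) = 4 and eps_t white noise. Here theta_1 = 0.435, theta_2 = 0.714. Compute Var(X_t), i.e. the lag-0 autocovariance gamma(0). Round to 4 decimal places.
\gamma(0) = 6.7961

For an MA(q) process X_t = eps_t + sum_i theta_i eps_{t-i} with
Var(eps_t) = sigma^2, the variance is
  gamma(0) = sigma^2 * (1 + sum_i theta_i^2).
  sum_i theta_i^2 = (0.435)^2 + (0.714)^2 = 0.189225 + 0.509796 = 0.699021.
  gamma(0) = 4 * (1 + 0.699021) = 4 * 1.699021 = 6.796084, which rounds to 6.7961.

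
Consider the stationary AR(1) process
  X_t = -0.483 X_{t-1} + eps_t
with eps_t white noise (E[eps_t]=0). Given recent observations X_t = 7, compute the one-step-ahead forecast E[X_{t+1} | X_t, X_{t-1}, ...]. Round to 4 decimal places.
E[X_{t+1} \mid \mathcal F_t] = -3.3810

For an AR(p) model X_t = c + sum_i phi_i X_{t-i} + eps_t, the
one-step-ahead conditional mean is
  E[X_{t+1} | X_t, ...] = c + sum_i phi_i X_{t+1-i}.
Substitute known values:
  E[X_{t+1} | ...] = (-0.483) * (7)
                   = -3.3810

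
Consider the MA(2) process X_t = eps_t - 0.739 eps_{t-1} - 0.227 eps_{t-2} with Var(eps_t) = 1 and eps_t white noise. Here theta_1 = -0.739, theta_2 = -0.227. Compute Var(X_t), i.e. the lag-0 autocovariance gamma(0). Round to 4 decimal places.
\gamma(0) = 1.5977

For an MA(q) process X_t = eps_t + sum_i theta_i eps_{t-i} with
Var(eps_t) = sigma^2, the variance is
  gamma(0) = sigma^2 * (1 + sum_i theta_i^2).
  sum_i theta_i^2 = (-0.739)^2 + (-0.227)^2 = 0.546121 + 0.051529 = 0.59765.
  gamma(0) = 1 * (1 + 0.59765) = 1 * 1.59765 = 1.59765, which rounds to 1.5977.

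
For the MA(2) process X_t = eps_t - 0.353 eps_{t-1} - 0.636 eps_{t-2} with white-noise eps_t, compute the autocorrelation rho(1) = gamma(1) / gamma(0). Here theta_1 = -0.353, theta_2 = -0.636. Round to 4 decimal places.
\rho(1) = -0.0840

For an MA(q) process with theta_0 = 1, the autocovariance is
  gamma(k) = sigma^2 * sum_{i=0..q-k} theta_i * theta_{i+k},
and rho(k) = gamma(k) / gamma(0). Sigma^2 cancels.
  numerator   = (1)*(-0.353) + (-0.353)*(-0.636) = -0.128492.
  denominator = (1)^2 + (-0.353)^2 + (-0.636)^2 = 1.529105.
  rho(1) = -0.128492 / 1.529105 = -0.0840.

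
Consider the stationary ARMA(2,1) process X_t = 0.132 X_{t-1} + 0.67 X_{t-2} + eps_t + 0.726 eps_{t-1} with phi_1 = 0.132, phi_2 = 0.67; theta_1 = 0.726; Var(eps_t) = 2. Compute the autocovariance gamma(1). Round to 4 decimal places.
\gamma(1) = 8.0427

Multiply the model equation by X_{t-k} and take expectations. With theta_0 = psi_0 = 1 and psi_j the MA(infinity) weights, this gives
  gamma(k) - sum_i phi_i gamma(k-i) = c_k,
  c_k = sigma^2 * sum_{j=k..q} theta_j psi_{j-k}   (c_k = 0 for k > q),
using gamma(-m) = gamma(m).
psi-weights needed (psi_j = theta_j + sum_i phi_i psi_{j-i}):
  psi_1 = theta_1 + phi_1 = 0.726 + (0.132) = 0.858
Right-hand sides:
  c_0 = sigma^2 (1 + theta_1 psi_1) = 2 * (1 + (0.726)(0.858)) = 2 * 1.622908 = 3.245816
  c_1 = sigma^2 theta_1 = 2 * (0.726) = 1.452
  c_2 = 0
Equations for k = 0, 1, 2 (AR order 2, c_2 = 0):
  (E0) gamma(0) = phi_1 gamma(1) + phi_2 gamma(2) + c_0
  (E1) gamma(1) = phi_1 gamma(0) + phi_2 gamma(1) + c_1
  (E2) gamma(2) = phi_1 gamma(1) + phi_2 gamma(0)
From (E1): gamma(1) = A gamma(0) + B with
  A = phi_1 / (1 - phi_2) = 0.132 / 0.33 = 0.4,   B = c_1 / (1 - phi_2) = 1.452 / 0.33 = 4.4.
Insert (E2) into (E0): gamma(0) (1 - phi_2^2) = phi_1 (1 + phi_2) gamma(1) + c_0.
  phi_1 (1 + phi_2) = (0.132)(1.67) = 0.22044,   1 - phi_2^2 = 0.5511.
Replace gamma(1) by A gamma(0) + B and collect gamma(0):
  gamma(0) [0.5511 - (0.22044)(0.4)] = (0.22044)(4.4) + 3.245816
  gamma(0) * 0.462924 = 4.215752
  gamma(0) = 4.215752 / 0.462924 = 9.106791.
  gamma(1) = A gamma(0) + B = (0.4)(9.106791) + (4.4) = 8.042716.
Therefore gamma(1) = 8.0427 (to 4 decimal places).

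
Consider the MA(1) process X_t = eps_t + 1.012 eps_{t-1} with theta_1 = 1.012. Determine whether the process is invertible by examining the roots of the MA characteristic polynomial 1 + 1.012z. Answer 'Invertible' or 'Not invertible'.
\text{Not invertible}

The MA(q) characteristic polynomial is P(z) = 1 + 1.012z.
Invertibility requires all roots to lie outside the unit circle, i.e. |z| > 1 for every root.
This is linear in z: 1 + (1.012) z = 0  =>  z = -1/(1.012) = -0.988142,  |z| = 0.988142.
Moduli of all roots: 0.9881.
All moduli strictly greater than 1? No.
Verdict: Not invertible.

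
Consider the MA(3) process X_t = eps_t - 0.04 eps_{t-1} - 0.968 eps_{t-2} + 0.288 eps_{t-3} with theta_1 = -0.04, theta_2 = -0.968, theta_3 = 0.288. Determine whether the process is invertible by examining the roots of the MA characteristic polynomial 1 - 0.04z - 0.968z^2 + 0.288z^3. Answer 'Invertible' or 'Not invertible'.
\text{Not invertible}

The MA(q) characteristic polynomial is P(z) = 1 - 0.04z - 0.968z^2 + 0.288z^3.
Invertibility requires all roots to lie outside the unit circle, i.e. |z| > 1 for every root.
Degree 3: look for a simple real root z0 first, then factor out (1 - z/z0) and solve the remaining quadratic.
Testing z0 = 1.25: P(1.25) = 1 + (-0.04)(1.25) + (-0.968)(1.25)^2 + (0.288)(1.25)^3
  = 1 + (-0.05) + (-1.5125) + (0.5625) = 0.  So z_0 = 1.25 is a root, |z_0| = 1.25.
Divide out the factor (1 - 0.8 z) = (1 - z/z0) (since 1/z0 = 0.8):
  P(z) = (1 - 0.8 z)(1 + (0.76) z + (-0.36) z^2)
  [check: z-coef 0.76 - (0.8) = -0.04; z^2-coef -0.36 - (0.8)(0.76) = -0.968; z^3-coef -(0.8)(-0.36) = 0.288.]
Remaining roots from the quadratic factor 1 + (0.76) z + (-0.36) z^2:
  Set 1 + (0.76) z + (-0.36) z^2 = 0, i.e. a z^2 + b z + c = 0 with a = -0.36, b = 0.76, c = 1.
  Discriminant D = b^2 - 4ac = (0.76)^2 - 4*(-0.36)*1 = 0.5776 - (-1.44) = 2.0176.
  D >= 0, so the roots are real: z = (-b +/- sqrt(D)) / (2a) = (-0.76 +/- 1.420422) / (-0.72).
    z_1 = (-0.76 + 1.420422) / (-0.72) = -0.9173,   |z_1| = 0.9173.
    z_2 = (-0.76 - 1.420422) / (-0.72) = 3.0284,   |z_2| = 3.0284.
Moduli of all roots: 1.2500, 0.9173, 3.0284.
All moduli strictly greater than 1? No.
Verdict: Not invertible.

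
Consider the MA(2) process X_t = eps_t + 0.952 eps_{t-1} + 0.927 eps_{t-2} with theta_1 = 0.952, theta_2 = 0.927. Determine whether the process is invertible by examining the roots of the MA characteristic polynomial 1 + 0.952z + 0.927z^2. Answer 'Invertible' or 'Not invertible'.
\text{Invertible}

The MA(q) characteristic polynomial is P(z) = 1 + 0.952z + 0.927z^2.
Invertibility requires all roots to lie outside the unit circle, i.e. |z| > 1 for every root.
Set 1 + (0.952) z + (0.927) z^2 = 0, i.e. a z^2 + b z + c = 0 with a = 0.927, b = 0.952, c = 1.
Discriminant D = b^2 - 4ac = (0.952)^2 - 4*(0.927)*1 = 0.906304 - (3.708) = -2.801696.
D < 0, so the roots are the complex-conjugate pair z = (-b +/- i sqrt(-D)) / (2a) = -0.5135 +/- 0.9028i.
For a conjugate pair |z|^2 = z * conj(z) = (product of roots) = c/a = 1/(0.927) = 1.078749, so |z| = sqrt(1.078749) = 1.0386 for both roots.
Moduli of all roots: 1.0386, 1.0386.
All moduli strictly greater than 1? Yes.
Verdict: Invertible.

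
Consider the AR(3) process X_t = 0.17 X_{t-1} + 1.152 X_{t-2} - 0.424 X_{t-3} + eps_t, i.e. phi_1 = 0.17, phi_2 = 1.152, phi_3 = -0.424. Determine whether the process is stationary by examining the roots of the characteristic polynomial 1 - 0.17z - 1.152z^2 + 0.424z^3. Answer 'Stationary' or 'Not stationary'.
\text{Not stationary}

The AR(p) characteristic polynomial is P(z) = 1 - 0.17z - 1.152z^2 + 0.424z^3.
Stationarity requires all roots to lie outside the unit circle, i.e. |z| > 1 for every root.
Degree 3: look for a simple real root z0 first, then factor out (1 - z/z0) and solve the remaining quadratic.
Testing z0 = 2.5: P(2.5) = 1 + (-0.17)(2.5) + (-1.152)(2.5)^2 + (0.424)(2.5)^3
  = 1 + (-0.425) + (-7.2) + (6.625) = 0.  So z_0 = 2.5 is a root, |z_0| = 2.5.
Divide out the factor (1 - 0.4 z) = (1 - z/z0) (since 1/z0 = 0.4):
  P(z) = (1 - 0.4 z)(1 + (0.23) z + (-1.06) z^2)
  [check: z-coef 0.23 - (0.4) = -0.17; z^2-coef -1.06 - (0.4)(0.23) = -1.152; z^3-coef -(0.4)(-1.06) = 0.424.]
Remaining roots from the quadratic factor 1 + (0.23) z + (-1.06) z^2:
  Set 1 + (0.23) z + (-1.06) z^2 = 0, i.e. a z^2 + b z + c = 0 with a = -1.06, b = 0.23, c = 1.
  Discriminant D = b^2 - 4ac = (0.23)^2 - 4*(-1.06)*1 = 0.0529 - (-4.24) = 4.2929.
  D >= 0, so the roots are real: z = (-b +/- sqrt(D)) / (2a) = (-0.23 +/- 2.071931) / (-2.12).
    z_1 = (-0.23 + 2.071931) / (-2.12) = -0.8688,   |z_1| = 0.8688.
    z_2 = (-0.23 - 2.071931) / (-2.12) = 1.0858,   |z_2| = 1.0858.
Moduli of all roots: 2.5000, 0.8688, 1.0858.
All moduli strictly greater than 1? No.
Verdict: Not stationary.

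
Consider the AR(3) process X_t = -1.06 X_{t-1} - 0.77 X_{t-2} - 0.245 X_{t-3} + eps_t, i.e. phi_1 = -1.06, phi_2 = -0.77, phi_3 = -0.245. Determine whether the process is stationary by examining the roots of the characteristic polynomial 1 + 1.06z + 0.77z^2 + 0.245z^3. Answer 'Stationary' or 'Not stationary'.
\text{Stationary}

The AR(p) characteristic polynomial is P(z) = 1 + 1.06z + 0.77z^2 + 0.245z^3.
Stationarity requires all roots to lie outside the unit circle, i.e. |z| > 1 for every root.
Degree 3: look for a simple real root z0 first, then factor out (1 - z/z0) and solve the remaining quadratic.
Testing z0 = -2: P(-2) = 1 + (1.06)(-2) + (0.77)(-2)^2 + (0.245)(-2)^3
  = 1 + (-2.12) + (3.08) + (-1.96) = 0.  So z_0 = -2 is a root, |z_0| = 2.
Divide out the factor (1 + 0.5 z) = (1 - z/z0) (since 1/z0 = -0.5):
  P(z) = (1 + 0.5 z)(1 + (0.56) z + (0.49) z^2)
  [check: z-coef 0.56 - (-0.5) = 1.06; z^2-coef 0.49 - (-0.5)(0.56) = 0.77; z^3-coef -(-0.5)(0.49) = 0.245.]
Remaining roots from the quadratic factor 1 + (0.56) z + (0.49) z^2:
  Set 1 + (0.56) z + (0.49) z^2 = 0, i.e. a z^2 + b z + c = 0 with a = 0.49, b = 0.56, c = 1.
  Discriminant D = b^2 - 4ac = (0.56)^2 - 4*(0.49)*1 = 0.3136 - (1.96) = -1.6464.
  D < 0, so the roots are the complex-conjugate pair z = (-b +/- i sqrt(-D)) / (2a) = -0.5714 +/- 1.3093i.
  For a conjugate pair |z|^2 = z * conj(z) = (product of roots) = c/a = 1/(0.49) = 2.040816, so |z| = sqrt(2.040816) = 1.4286 for both roots.
Moduli of all roots: 2.0000, 1.4286, 1.4286.
All moduli strictly greater than 1? Yes.
Verdict: Stationary.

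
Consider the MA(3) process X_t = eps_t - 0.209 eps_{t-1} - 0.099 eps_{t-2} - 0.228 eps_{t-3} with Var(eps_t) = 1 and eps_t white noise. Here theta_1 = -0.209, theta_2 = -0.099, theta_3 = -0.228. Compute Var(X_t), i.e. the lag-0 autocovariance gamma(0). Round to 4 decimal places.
\gamma(0) = 1.1055

For an MA(q) process X_t = eps_t + sum_i theta_i eps_{t-i} with
Var(eps_t) = sigma^2, the variance is
  gamma(0) = sigma^2 * (1 + sum_i theta_i^2).
  sum_i theta_i^2 = (-0.209)^2 + (-0.099)^2 + (-0.228)^2 = 0.043681 + 0.009801 + 0.051984 = 0.105466.
  gamma(0) = 1 * (1 + 0.105466) = 1 * 1.105466 = 1.105466, which rounds to 1.1055.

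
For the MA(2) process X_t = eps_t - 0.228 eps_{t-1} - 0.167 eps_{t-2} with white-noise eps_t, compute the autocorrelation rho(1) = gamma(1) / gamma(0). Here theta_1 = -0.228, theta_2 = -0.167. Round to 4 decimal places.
\rho(1) = -0.1759

For an MA(q) process with theta_0 = 1, the autocovariance is
  gamma(k) = sigma^2 * sum_{i=0..q-k} theta_i * theta_{i+k},
and rho(k) = gamma(k) / gamma(0). Sigma^2 cancels.
  numerator   = (1)*(-0.228) + (-0.228)*(-0.167) = -0.189924.
  denominator = (1)^2 + (-0.228)^2 + (-0.167)^2 = 1.079873.
  rho(1) = -0.189924 / 1.079873 = -0.1759.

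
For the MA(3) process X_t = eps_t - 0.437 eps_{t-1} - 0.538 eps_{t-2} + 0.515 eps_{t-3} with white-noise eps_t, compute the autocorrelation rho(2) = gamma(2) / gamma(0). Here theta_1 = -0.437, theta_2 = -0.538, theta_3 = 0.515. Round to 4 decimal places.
\rho(2) = -0.4371

For an MA(q) process with theta_0 = 1, the autocovariance is
  gamma(k) = sigma^2 * sum_{i=0..q-k} theta_i * theta_{i+k},
and rho(k) = gamma(k) / gamma(0). Sigma^2 cancels.
  numerator   = (1)*(-0.538) + (-0.437)*(0.515) = -0.763055.
  denominator = (1)^2 + (-0.437)^2 + (-0.538)^2 + (0.515)^2 = 1.745638.
  rho(2) = -0.763055 / 1.745638 = -0.4371.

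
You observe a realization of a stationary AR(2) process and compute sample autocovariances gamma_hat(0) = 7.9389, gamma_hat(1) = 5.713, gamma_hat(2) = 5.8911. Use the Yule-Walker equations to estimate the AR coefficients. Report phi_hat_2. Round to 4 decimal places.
\hat\phi_{2} = 0.4650

The Yule-Walker equations for an AR(p) process read, in matrix form,
  Gamma_p phi = r_p,   with   (Gamma_p)_{ij} = gamma(|i - j|),
                       (r_p)_i = gamma(i),   i,j = 1..p.
Substitute the sample gammas (Toeplitz matrix and right-hand side of size 2):
  Gamma_p = [[7.9389, 5.713], [5.713, 7.9389]]
  r_p     = [5.713, 5.8911]
Written out:
  7.9389 phi_1 + 5.713 phi_2 = 5.713
  5.713 phi_1 + 7.9389 phi_2 = 5.8911
Solve by Cramer's rule:
  det = gamma(0)^2 - gamma(1)^2 = (7.9389)^2 - (5.713)^2 = 63.02613321 - 32.638369 = 30.38776421
  phi_hat_1 = [gamma(1) gamma(0) - gamma(1) gamma(2)] / det = [(5.713)(7.9389) - (5.713)(5.8911)] / 30.38776421 = 11.6990814 / 30.38776421 = 0.385
  phi_hat_2 = [gamma(0) gamma(2) - gamma(1)^2] / det = [(7.9389)(5.8911) - (5.713)^2] / 30.38776421 = 14.13048479 / 30.38776421 = 0.465
So phi_hat = [0.3850, 0.4650].
Therefore phi_hat_2 = 0.4650.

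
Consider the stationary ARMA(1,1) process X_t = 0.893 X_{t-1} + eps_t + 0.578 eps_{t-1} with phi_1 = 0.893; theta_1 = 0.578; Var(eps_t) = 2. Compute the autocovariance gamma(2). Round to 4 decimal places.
\gamma(2) = 19.6654

Multiply the model equation by X_{t-k} and take expectations. With theta_0 = psi_0 = 1 and psi_j the MA(infinity) weights, this gives
  gamma(k) - sum_i phi_i gamma(k-i) = c_k,
  c_k = sigma^2 * sum_{j=k..q} theta_j psi_{j-k}   (c_k = 0 for k > q),
using gamma(-m) = gamma(m).
psi-weights needed (psi_j = theta_j + sum_i phi_i psi_{j-i}):
  psi_1 = theta_1 + phi_1 = 0.578 + (0.893) = 1.471
Right-hand sides:
  c_0 = sigma^2 (1 + theta_1 psi_1) = 2 * (1 + (0.578)(1.471)) = 2 * 1.850238 = 3.700476
  c_1 = sigma^2 theta_1 = 2 * (0.578) = 1.156
  c_2 = 0
Equations for k = 0 and k = 1 (AR order 1):
  gamma(0) = phi_1 gamma(1) + c_0
  gamma(1) = phi_1 gamma(0) + c_1
Substituting the second into the first: gamma(0) (1 - phi_1^2) = c_0 + phi_1 c_1, so
  gamma(0) = (c_0 + phi_1 c_1) / (1 - phi_1^2) = (3.700476 + (0.893)(1.156)) / (1 - (0.893)^2) = 4.732784 / 0.202551 = 23.365888.
  gamma(1) = phi_1 gamma(0) + c_1 = (0.893)(23.365888) + (1.156) = 22.021738.
For k = 2 (> q): gamma(2) = phi_1 gamma(1) = (0.893)(22.021738) = 19.665412.
Therefore gamma(2) = 19.6654 (to 4 decimal places).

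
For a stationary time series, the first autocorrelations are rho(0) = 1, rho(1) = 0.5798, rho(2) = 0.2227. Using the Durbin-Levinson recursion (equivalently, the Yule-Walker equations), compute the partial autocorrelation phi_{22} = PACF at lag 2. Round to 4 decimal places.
\phi_{22} = -0.1709

The PACF at lag k is phi_{kk}, the last component of the solution
to the Yule-Walker system G_k phi = r_k where
  (G_k)_{ij} = rho(|i - j|), (r_k)_i = rho(i), i,j = 1..k.
Equivalently, Durbin-Levinson gives phi_{kk} iteratively:
  phi_{11} = rho(1)
  phi_{kk} = [rho(k) - sum_{j=1..k-1} phi_{k-1,j} rho(k-j)]
            / [1 - sum_{j=1..k-1} phi_{k-1,j} rho(j)],
  phi_{k,j} = phi_{k-1,j} - phi_{kk} phi_{k-1,k-j},  j = 1..k-1.
Step k = 1:
  phi_11 = rho(1) = 0.5798.
Step k = 2:
  phi_22 = [rho(2) - phi_11 rho(1)] / [1 - phi_11 rho(1)] = [0.2227 - (0.5798)(0.5798)] / [1 - (0.5798)(0.5798)]
         = -0.11346804 / 0.66383196 = -0.1709.
Therefore phi_{22} = -0.1709.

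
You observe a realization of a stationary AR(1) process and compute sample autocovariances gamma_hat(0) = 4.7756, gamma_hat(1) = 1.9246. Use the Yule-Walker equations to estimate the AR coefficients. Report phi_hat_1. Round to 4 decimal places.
\hat\phi_{1} = 0.4030

The Yule-Walker equations for an AR(p) process read, in matrix form,
  Gamma_p phi = r_p,   with   (Gamma_p)_{ij} = gamma(|i - j|),
                       (r_p)_i = gamma(i),   i,j = 1..p.
Substitute the sample gammas (Toeplitz matrix and right-hand side of size 1):
  Gamma_p = [[4.7756]]
  r_p     = [1.9246]
With p = 1 this is the single equation gamma(0) phi_1 = gamma(1):
  phi_hat_1 = gamma(1) / gamma(0) = 1.9246 / 4.7756 = 0.4030.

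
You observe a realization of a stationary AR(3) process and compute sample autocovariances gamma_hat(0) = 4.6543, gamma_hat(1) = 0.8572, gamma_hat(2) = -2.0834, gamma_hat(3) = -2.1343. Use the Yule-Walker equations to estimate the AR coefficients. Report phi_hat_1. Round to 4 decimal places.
\hat\phi_{1} = 0.1090

The Yule-Walker equations for an AR(p) process read, in matrix form,
  Gamma_p phi = r_p,   with   (Gamma_p)_{ij} = gamma(|i - j|),
                       (r_p)_i = gamma(i),   i,j = 1..p.
Substitute the sample gammas (Toeplitz matrix and right-hand side of size 3):
  Gamma_p = [[4.6543, 0.8572, -2.0834], [0.8572, 4.6543, 0.8572], [-2.0834, 0.8572, 4.6543]]
  r_p     = [0.8572, -2.0834, -2.1343]
Written out (R1..R3):
  (R1) 4.6543 phi_1 + 0.8572 phi_2 - 2.0834 phi_3 = 0.8572
  (R2) 0.8572 phi_1 + 4.6543 phi_2 + 0.8572 phi_3 = -2.0834
  (R3) -2.0834 phi_1 + 0.8572 phi_2 + 4.6543 phi_3 = -2.1343
Gaussian elimination:
  R2 <- R2 - (0.8572/4.6543) R1 = R2 - (0.184174) R1:  4.496426 phi_2 + 1.240908 phi_3 = -2.241274
  R3 <- R3 - (-2.0834/4.6543) R1 = R3 - (-0.447629) R1:  1.240908 phi_2 + 3.72171 phi_3 = -1.750592
  R3 <- R3 - (1.240908/4.496426) R2 = R3 - (0.275976) R2:  3.379248 phi_3 = -1.132054
Back-substitution:
  phi_hat_3 = -1.132054 / 3.379248 = -0.335002
  phi_hat_2 = (-2.241274 - (1.240908)(-0.335002)) / 4.496426 = -0.406004
  phi_hat_1 = (0.8572 - (0.8572)(-0.406004) - (-2.0834)(-0.335002)) / 4.6543 = 0.108993
So phi_hat = [0.1090, -0.4060, -0.3350].
Therefore phi_hat_1 = 0.1090.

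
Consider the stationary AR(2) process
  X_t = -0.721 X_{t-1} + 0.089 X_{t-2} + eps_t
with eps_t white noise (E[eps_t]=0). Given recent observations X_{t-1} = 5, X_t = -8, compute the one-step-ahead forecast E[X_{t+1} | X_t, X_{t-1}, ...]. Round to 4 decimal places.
E[X_{t+1} \mid \mathcal F_t] = 6.2130

For an AR(p) model X_t = c + sum_i phi_i X_{t-i} + eps_t, the
one-step-ahead conditional mean is
  E[X_{t+1} | X_t, ...] = c + sum_i phi_i X_{t+1-i}.
Substitute known values:
  E[X_{t+1} | ...] = (-0.721) * (-8) + (0.089) * (5)
                   = 6.2130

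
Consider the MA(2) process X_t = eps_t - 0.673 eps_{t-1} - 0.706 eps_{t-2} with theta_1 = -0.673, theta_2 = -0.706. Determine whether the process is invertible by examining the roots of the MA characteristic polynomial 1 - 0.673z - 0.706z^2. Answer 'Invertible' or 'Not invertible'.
\text{Not invertible}

The MA(q) characteristic polynomial is P(z) = 1 - 0.673z - 0.706z^2.
Invertibility requires all roots to lie outside the unit circle, i.e. |z| > 1 for every root.
Set 1 + (-0.673) z + (-0.706) z^2 = 0, i.e. a z^2 + b z + c = 0 with a = -0.706, b = -0.673, c = 1.
Discriminant D = b^2 - 4ac = (-0.673)^2 - 4*(-0.706)*1 = 0.452929 - (-2.824) = 3.276929.
D >= 0, so the roots are real: z = (-b +/- sqrt(D)) / (2a) = (0.673 +/- 1.810229) / (-1.412).
  z_1 = (0.673 + 1.810229) / (-1.412) = -1.7587,   |z_1| = 1.7587.
  z_2 = (0.673 - 1.810229) / (-1.412) = 0.8054,   |z_2| = 0.8054.
Moduli of all roots: 1.7587, 0.8054.
All moduli strictly greater than 1? No.
Verdict: Not invertible.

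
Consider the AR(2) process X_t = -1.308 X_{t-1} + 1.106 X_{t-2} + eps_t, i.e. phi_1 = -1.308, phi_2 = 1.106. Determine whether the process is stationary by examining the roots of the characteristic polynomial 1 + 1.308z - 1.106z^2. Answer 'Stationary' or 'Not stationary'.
\text{Not stationary}

The AR(p) characteristic polynomial is P(z) = 1 + 1.308z - 1.106z^2.
Stationarity requires all roots to lie outside the unit circle, i.e. |z| > 1 for every root.
Set 1 + (1.308) z + (-1.106) z^2 = 0, i.e. a z^2 + b z + c = 0 with a = -1.106, b = 1.308, c = 1.
Discriminant D = b^2 - 4ac = (1.308)^2 - 4*(-1.106)*1 = 1.710864 - (-4.424) = 6.134864.
D >= 0, so the roots are real: z = (-b +/- sqrt(D)) / (2a) = (-1.308 +/- 2.476866) / (-2.212).
  z_1 = (-1.308 + 2.476866) / (-2.212) = -0.5284,   |z_1| = 0.5284.
  z_2 = (-1.308 - 2.476866) / (-2.212) = 1.7111,   |z_2| = 1.7111.
Moduli of all roots: 0.5284, 1.7111.
All moduli strictly greater than 1? No.
Verdict: Not stationary.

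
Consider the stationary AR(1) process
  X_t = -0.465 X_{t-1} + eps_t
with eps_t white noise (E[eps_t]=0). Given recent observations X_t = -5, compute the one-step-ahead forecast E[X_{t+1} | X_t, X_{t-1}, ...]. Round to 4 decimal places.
E[X_{t+1} \mid \mathcal F_t] = 2.3250

For an AR(p) model X_t = c + sum_i phi_i X_{t-i} + eps_t, the
one-step-ahead conditional mean is
  E[X_{t+1} | X_t, ...] = c + sum_i phi_i X_{t+1-i}.
Substitute known values:
  E[X_{t+1} | ...] = (-0.465) * (-5)
                   = 2.3250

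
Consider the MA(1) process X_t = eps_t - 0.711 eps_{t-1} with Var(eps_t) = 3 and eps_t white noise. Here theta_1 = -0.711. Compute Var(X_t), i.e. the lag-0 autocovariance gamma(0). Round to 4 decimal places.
\gamma(0) = 4.5166

For an MA(q) process X_t = eps_t + sum_i theta_i eps_{t-i} with
Var(eps_t) = sigma^2, the variance is
  gamma(0) = sigma^2 * (1 + sum_i theta_i^2).
  sum_i theta_i^2 = (-0.711)^2 = 0.505521.
  gamma(0) = 3 * (1 + 0.505521) = 3 * 1.505521 = 4.516563, which rounds to 4.5166.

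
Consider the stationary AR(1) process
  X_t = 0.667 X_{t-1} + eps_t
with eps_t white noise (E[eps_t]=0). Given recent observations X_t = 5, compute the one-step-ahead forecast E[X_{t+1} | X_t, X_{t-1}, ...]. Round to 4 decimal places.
E[X_{t+1} \mid \mathcal F_t] = 3.3350

For an AR(p) model X_t = c + sum_i phi_i X_{t-i} + eps_t, the
one-step-ahead conditional mean is
  E[X_{t+1} | X_t, ...] = c + sum_i phi_i X_{t+1-i}.
Substitute known values:
  E[X_{t+1} | ...] = (0.667) * (5)
                   = 3.3350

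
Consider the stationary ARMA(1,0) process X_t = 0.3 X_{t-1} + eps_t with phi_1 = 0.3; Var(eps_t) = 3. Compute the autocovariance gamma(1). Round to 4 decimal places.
\gamma(1) = 0.9890

Multiply the model equation by X_{t-k} and take expectations. With theta_0 = psi_0 = 1 and psi_j the MA(infinity) weights, this gives
  gamma(k) - sum_i phi_i gamma(k-i) = c_k,
  c_k = sigma^2 * sum_{j=k..q} theta_j psi_{j-k}   (c_k = 0 for k > q),
using gamma(-m) = gamma(m).
Pure AR (q = 0): c_0 = sigma^2 = 3, c_k = 0 for k >= 1.
Equations for k = 0 and k = 1 (AR order 1):
  gamma(0) = phi_1 gamma(1) + c_0
  gamma(1) = phi_1 gamma(0) + c_1
Substituting the second into the first: gamma(0) (1 - phi_1^2) = c_0 + phi_1 c_1, so
  gamma(0) = c_0 / (1 - phi_1^2) = 3 / (1 - (0.3)^2) = 3 / 0.91 = 3.296703.
  gamma(1) = phi_1 gamma(0) = (0.3)(3.296703) = 0.989011.
Therefore gamma(1) = 0.9890 (to 4 decimal places).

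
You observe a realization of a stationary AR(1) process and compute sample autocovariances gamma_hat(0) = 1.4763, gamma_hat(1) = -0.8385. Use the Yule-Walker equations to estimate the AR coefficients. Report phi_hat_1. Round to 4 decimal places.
\hat\phi_{1} = -0.5680

The Yule-Walker equations for an AR(p) process read, in matrix form,
  Gamma_p phi = r_p,   with   (Gamma_p)_{ij} = gamma(|i - j|),
                       (r_p)_i = gamma(i),   i,j = 1..p.
Substitute the sample gammas (Toeplitz matrix and right-hand side of size 1):
  Gamma_p = [[1.4763]]
  r_p     = [-0.8385]
With p = 1 this is the single equation gamma(0) phi_1 = gamma(1):
  phi_hat_1 = gamma(1) / gamma(0) = -0.8385 / 1.4763 = -0.5680.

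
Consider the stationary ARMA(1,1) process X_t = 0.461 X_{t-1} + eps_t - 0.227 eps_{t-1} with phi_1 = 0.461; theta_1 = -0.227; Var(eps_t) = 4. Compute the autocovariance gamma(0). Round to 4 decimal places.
\gamma(0) = 4.2781

Multiply the model equation by X_{t-k} and take expectations. With theta_0 = psi_0 = 1 and psi_j the MA(infinity) weights, this gives
  gamma(k) - sum_i phi_i gamma(k-i) = c_k,
  c_k = sigma^2 * sum_{j=k..q} theta_j psi_{j-k}   (c_k = 0 for k > q),
using gamma(-m) = gamma(m).
psi-weights needed (psi_j = theta_j + sum_i phi_i psi_{j-i}):
  psi_1 = theta_1 + phi_1 = -0.227 + (0.461) = 0.234
Right-hand sides:
  c_0 = sigma^2 (1 + theta_1 psi_1) = 4 * (1 + (-0.227)(0.234)) = 4 * 0.946882 = 3.787528
  c_1 = sigma^2 theta_1 = 4 * (-0.227) = -0.908
  c_2 = 0
Equations for k = 0 and k = 1 (AR order 1):
  gamma(0) = phi_1 gamma(1) + c_0
  gamma(1) = phi_1 gamma(0) + c_1
Substituting the second into the first: gamma(0) (1 - phi_1^2) = c_0 + phi_1 c_1, so
  gamma(0) = (c_0 + phi_1 c_1) / (1 - phi_1^2) = (3.787528 + (0.461)(-0.908)) / (1 - (0.461)^2) = 3.36894 / 0.787479 = 4.278133.
Therefore gamma(0) = 4.2781 (to 4 decimal places).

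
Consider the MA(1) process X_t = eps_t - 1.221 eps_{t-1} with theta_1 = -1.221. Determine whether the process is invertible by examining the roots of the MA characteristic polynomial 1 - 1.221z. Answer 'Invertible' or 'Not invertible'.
\text{Not invertible}

The MA(q) characteristic polynomial is P(z) = 1 - 1.221z.
Invertibility requires all roots to lie outside the unit circle, i.e. |z| > 1 for every root.
This is linear in z: 1 + (-1.221) z = 0  =>  z = -1/(-1.221) = 0.819001,  |z| = 0.819001.
Moduli of all roots: 0.8190.
All moduli strictly greater than 1? No.
Verdict: Not invertible.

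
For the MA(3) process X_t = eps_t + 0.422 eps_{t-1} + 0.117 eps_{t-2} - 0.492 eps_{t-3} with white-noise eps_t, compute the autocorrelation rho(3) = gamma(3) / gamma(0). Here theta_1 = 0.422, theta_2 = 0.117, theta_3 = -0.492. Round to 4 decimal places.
\rho(3) = -0.3431

For an MA(q) process with theta_0 = 1, the autocovariance is
  gamma(k) = sigma^2 * sum_{i=0..q-k} theta_i * theta_{i+k},
and rho(k) = gamma(k) / gamma(0). Sigma^2 cancels.
  numerator   = (1)*(-0.492) = -0.492.
  denominator = (1)^2 + (0.422)^2 + (0.117)^2 + (-0.492)^2 = 1.433837.
  rho(3) = -0.492 / 1.433837 = -0.3431.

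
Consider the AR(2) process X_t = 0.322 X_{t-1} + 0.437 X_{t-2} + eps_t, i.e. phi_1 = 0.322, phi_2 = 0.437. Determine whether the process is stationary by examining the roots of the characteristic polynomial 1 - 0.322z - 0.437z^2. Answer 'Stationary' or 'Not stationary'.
\text{Stationary}

The AR(p) characteristic polynomial is P(z) = 1 - 0.322z - 0.437z^2.
Stationarity requires all roots to lie outside the unit circle, i.e. |z| > 1 for every root.
Set 1 + (-0.322) z + (-0.437) z^2 = 0, i.e. a z^2 + b z + c = 0 with a = -0.437, b = -0.322, c = 1.
Discriminant D = b^2 - 4ac = (-0.322)^2 - 4*(-0.437)*1 = 0.103684 - (-1.748) = 1.851684.
D >= 0, so the roots are real: z = (-b +/- sqrt(D)) / (2a) = (0.322 +/- 1.360766) / (-0.874).
  z_1 = (0.322 + 1.360766) / (-0.874) = -1.9254,   |z_1| = 1.9254.
  z_2 = (0.322 - 1.360766) / (-0.874) = 1.1885,   |z_2| = 1.1885.
Moduli of all roots: 1.9254, 1.1885.
All moduli strictly greater than 1? Yes.
Verdict: Stationary.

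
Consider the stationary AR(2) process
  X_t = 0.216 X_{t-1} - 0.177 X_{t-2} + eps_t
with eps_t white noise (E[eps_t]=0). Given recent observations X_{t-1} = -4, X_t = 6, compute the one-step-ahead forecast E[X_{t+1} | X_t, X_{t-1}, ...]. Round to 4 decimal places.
E[X_{t+1} \mid \mathcal F_t] = 2.0040

For an AR(p) model X_t = c + sum_i phi_i X_{t-i} + eps_t, the
one-step-ahead conditional mean is
  E[X_{t+1} | X_t, ...] = c + sum_i phi_i X_{t+1-i}.
Substitute known values:
  E[X_{t+1} | ...] = (0.216) * (6) + (-0.177) * (-4)
                   = 2.0040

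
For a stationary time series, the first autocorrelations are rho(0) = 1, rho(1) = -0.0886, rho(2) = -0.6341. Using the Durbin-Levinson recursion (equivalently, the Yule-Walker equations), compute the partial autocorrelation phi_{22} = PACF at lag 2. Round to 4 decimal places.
\phi_{22} = -0.6470

The PACF at lag k is phi_{kk}, the last component of the solution
to the Yule-Walker system G_k phi = r_k where
  (G_k)_{ij} = rho(|i - j|), (r_k)_i = rho(i), i,j = 1..k.
Equivalently, Durbin-Levinson gives phi_{kk} iteratively:
  phi_{11} = rho(1)
  phi_{kk} = [rho(k) - sum_{j=1..k-1} phi_{k-1,j} rho(k-j)]
            / [1 - sum_{j=1..k-1} phi_{k-1,j} rho(j)],
  phi_{k,j} = phi_{k-1,j} - phi_{kk} phi_{k-1,k-j},  j = 1..k-1.
Step k = 1:
  phi_11 = rho(1) = -0.0886.
Step k = 2:
  phi_22 = [rho(2) - phi_11 rho(1)] / [1 - phi_11 rho(1)] = [-0.6341 - (-0.0886)(-0.0886)] / [1 - (-0.0886)(-0.0886)]
         = -0.64194996 / 0.99215004 = -0.647.
Therefore phi_{22} = -0.6470.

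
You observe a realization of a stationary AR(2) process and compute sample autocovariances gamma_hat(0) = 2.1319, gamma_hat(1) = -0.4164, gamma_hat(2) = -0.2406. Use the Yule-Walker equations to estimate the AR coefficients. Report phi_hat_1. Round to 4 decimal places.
\hat\phi_{1} = -0.2260

The Yule-Walker equations for an AR(p) process read, in matrix form,
  Gamma_p phi = r_p,   with   (Gamma_p)_{ij} = gamma(|i - j|),
                       (r_p)_i = gamma(i),   i,j = 1..p.
Substitute the sample gammas (Toeplitz matrix and right-hand side of size 2):
  Gamma_p = [[2.1319, -0.4164], [-0.4164, 2.1319]]
  r_p     = [-0.4164, -0.2406]
Written out:
  2.1319 phi_1 - 0.4164 phi_2 = -0.4164
  -0.4164 phi_1 + 2.1319 phi_2 = -0.2406
Solve by Cramer's rule:
  det = gamma(0)^2 - gamma(1)^2 = (2.1319)^2 - (-0.4164)^2 = 4.54499761 - 0.17338896 = 4.37160865
  phi_hat_1 = [gamma(1) gamma(0) - gamma(1) gamma(2)] / det = [(-0.4164)(2.1319) - (-0.4164)(-0.2406)] / 4.37160865 = -0.987909 / 4.37160865 = -0.226
  phi_hat_2 = [gamma(0) gamma(2) - gamma(1)^2] / det = [(2.1319)(-0.2406) - (-0.4164)^2] / 4.37160865 = -0.6863241 / 4.37160865 = -0.157
So phi_hat = [-0.2260, -0.1570].
Therefore phi_hat_1 = -0.2260.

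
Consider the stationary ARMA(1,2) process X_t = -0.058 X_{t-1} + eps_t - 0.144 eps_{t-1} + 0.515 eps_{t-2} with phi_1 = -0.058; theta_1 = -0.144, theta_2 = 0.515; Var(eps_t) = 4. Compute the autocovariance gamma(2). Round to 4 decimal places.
\gamma(2) = 2.1353

Multiply the model equation by X_{t-k} and take expectations. With theta_0 = psi_0 = 1 and psi_j the MA(infinity) weights, this gives
  gamma(k) - sum_i phi_i gamma(k-i) = c_k,
  c_k = sigma^2 * sum_{j=k..q} theta_j psi_{j-k}   (c_k = 0 for k > q),
using gamma(-m) = gamma(m).
psi-weights needed (psi_j = theta_j + sum_i phi_i psi_{j-i}):
  psi_1 = theta_1 + phi_1 = -0.144 + (-0.058) = -0.202
  psi_2 = theta_2 + phi_1 psi_1 = 0.515 + (-0.058)(-0.202) = 0.526716
Right-hand sides:
  c_0 = sigma^2 (1 + theta_1 psi_1 + theta_2 psi_2) = 4 * (1 + (-0.144)(-0.202) + (0.515)(0.526716)) = 4 * 1.300347 = 5.201387
  c_1 = sigma^2 (theta_1 + theta_2 psi_1) = 4 * (-0.144 + (0.515)(-0.202)) = -0.99212
  c_2 = sigma^2 theta_2 = 4 * (0.515) = 2.06
Equations for k = 0 and k = 1 (AR order 1):
  gamma(0) = phi_1 gamma(1) + c_0
  gamma(1) = phi_1 gamma(0) + c_1
Substituting the second into the first: gamma(0) (1 - phi_1^2) = c_0 + phi_1 c_1, so
  gamma(0) = (c_0 + phi_1 c_1) / (1 - phi_1^2) = (5.201387 + (-0.058)(-0.99212)) / (1 - (-0.058)^2) = 5.25893 / 0.996636 = 5.276681.
  gamma(1) = phi_1 gamma(0) + c_1 = (-0.058)(5.276681) + (-0.99212) = -1.298167.
For k = 2: gamma(2) = phi_1 gamma(1) + c_2
  = (-0.058)(-1.298167) + (2.06) = 2.135294.
Therefore gamma(2) = 2.1353 (to 4 decimal places).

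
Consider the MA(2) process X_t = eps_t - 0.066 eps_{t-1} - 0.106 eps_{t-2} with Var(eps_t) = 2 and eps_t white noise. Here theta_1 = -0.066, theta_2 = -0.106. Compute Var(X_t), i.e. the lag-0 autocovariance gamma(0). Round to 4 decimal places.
\gamma(0) = 2.0312

For an MA(q) process X_t = eps_t + sum_i theta_i eps_{t-i} with
Var(eps_t) = sigma^2, the variance is
  gamma(0) = sigma^2 * (1 + sum_i theta_i^2).
  sum_i theta_i^2 = (-0.066)^2 + (-0.106)^2 = 0.004356 + 0.011236 = 0.015592.
  gamma(0) = 2 * (1 + 0.015592) = 2 * 1.015592 = 2.031184, which rounds to 2.0312.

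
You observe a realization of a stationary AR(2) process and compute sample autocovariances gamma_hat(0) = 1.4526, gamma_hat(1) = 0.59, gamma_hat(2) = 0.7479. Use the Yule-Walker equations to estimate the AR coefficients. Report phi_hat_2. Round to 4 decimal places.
\hat\phi_{2} = 0.4190

The Yule-Walker equations for an AR(p) process read, in matrix form,
  Gamma_p phi = r_p,   with   (Gamma_p)_{ij} = gamma(|i - j|),
                       (r_p)_i = gamma(i),   i,j = 1..p.
Substitute the sample gammas (Toeplitz matrix and right-hand side of size 2):
  Gamma_p = [[1.4526, 0.59], [0.59, 1.4526]]
  r_p     = [0.59, 0.7479]
Written out:
  1.4526 phi_1 + 0.59 phi_2 = 0.59
  0.59 phi_1 + 1.4526 phi_2 = 0.7479
Solve by Cramer's rule:
  det = gamma(0)^2 - gamma(1)^2 = (1.4526)^2 - (0.59)^2 = 2.11004676 - 0.3481 = 1.76194676
  phi_hat_1 = [gamma(1) gamma(0) - gamma(1) gamma(2)] / det = [(0.59)(1.4526) - (0.59)(0.7479)] / 1.76194676 = 0.415773 / 1.76194676 = 0.236
  phi_hat_2 = [gamma(0) gamma(2) - gamma(1)^2] / det = [(1.4526)(0.7479) - (0.59)^2] / 1.76194676 = 0.73829954 / 1.76194676 = 0.419
So phi_hat = [0.2360, 0.4190].
Therefore phi_hat_2 = 0.4190.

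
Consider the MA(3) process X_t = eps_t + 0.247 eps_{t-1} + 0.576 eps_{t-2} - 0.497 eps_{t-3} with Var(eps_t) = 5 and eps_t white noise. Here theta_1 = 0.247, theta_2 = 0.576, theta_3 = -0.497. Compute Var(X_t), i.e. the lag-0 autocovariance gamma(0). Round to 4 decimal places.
\gamma(0) = 8.1990

For an MA(q) process X_t = eps_t + sum_i theta_i eps_{t-i} with
Var(eps_t) = sigma^2, the variance is
  gamma(0) = sigma^2 * (1 + sum_i theta_i^2).
  sum_i theta_i^2 = (0.247)^2 + (0.576)^2 + (-0.497)^2 = 0.061009 + 0.331776 + 0.247009 = 0.639794.
  gamma(0) = 5 * (1 + 0.639794) = 5 * 1.639794 = 8.19897, which rounds to 8.1990.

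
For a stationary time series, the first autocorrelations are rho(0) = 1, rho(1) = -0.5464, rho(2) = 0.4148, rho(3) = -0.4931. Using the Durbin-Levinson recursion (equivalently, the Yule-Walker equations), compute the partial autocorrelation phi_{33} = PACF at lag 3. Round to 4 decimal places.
\phi_{33} = -0.3129

The PACF at lag k is phi_{kk}, the last component of the solution
to the Yule-Walker system G_k phi = r_k where
  (G_k)_{ij} = rho(|i - j|), (r_k)_i = rho(i), i,j = 1..k.
Equivalently, Durbin-Levinson gives phi_{kk} iteratively:
  phi_{11} = rho(1)
  phi_{kk} = [rho(k) - sum_{j=1..k-1} phi_{k-1,j} rho(k-j)]
            / [1 - sum_{j=1..k-1} phi_{k-1,j} rho(j)],
  phi_{k,j} = phi_{k-1,j} - phi_{kk} phi_{k-1,k-j},  j = 1..k-1.
Step k = 1:
  phi_11 = rho(1) = -0.5464.
Step k = 2:
  phi_22 = [rho(2) - phi_11 rho(1)] / [1 - phi_11 rho(1)] = [0.4148 - (-0.5464)(-0.5464)] / [1 - (-0.5464)(-0.5464)]
         = 0.11624704 / 0.70144704 = 0.165725.
  Update: phi_21 = phi_11 - phi_22 phi_11 = -0.5464 - (0.165725)(-0.5464) = -0.455848.
Step k = 3:
  phi_33 = [rho(3) - phi_21 rho(2) - phi_22 rho(1)] / [1 - phi_21 rho(1) - phi_22 rho(2)]
    numerator   = -0.4931 - (-0.455848)(0.4148) - (0.165725)(-0.5464) = -0.21346229
    denominator = 1 - (-0.455848)(-0.5464) - (0.165725)(0.4148) = 0.68218204
  phi_33 = -0.21346229 / 0.68218204 = -0.3129.
Therefore phi_{33} = -0.3129.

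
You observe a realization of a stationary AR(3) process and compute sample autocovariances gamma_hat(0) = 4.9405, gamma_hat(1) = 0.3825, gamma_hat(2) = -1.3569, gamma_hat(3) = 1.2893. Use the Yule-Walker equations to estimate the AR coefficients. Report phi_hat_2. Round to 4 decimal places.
\hat\phi_{2} = -0.3160

The Yule-Walker equations for an AR(p) process read, in matrix form,
  Gamma_p phi = r_p,   with   (Gamma_p)_{ij} = gamma(|i - j|),
                       (r_p)_i = gamma(i),   i,j = 1..p.
Substitute the sample gammas (Toeplitz matrix and right-hand side of size 3):
  Gamma_p = [[4.9405, 0.3825, -1.3569], [0.3825, 4.9405, 0.3825], [-1.3569, 0.3825, 4.9405]]
  r_p     = [0.3825, -1.3569, 1.2893]
Written out (R1..R3):
  (R1) 4.9405 phi_1 + 0.3825 phi_2 - 1.3569 phi_3 = 0.3825
  (R2) 0.3825 phi_1 + 4.9405 phi_2 + 0.3825 phi_3 = -1.3569
  (R3) -1.3569 phi_1 + 0.3825 phi_2 + 4.9405 phi_3 = 1.2893
Gaussian elimination:
  R2 <- R2 - (0.3825/4.9405) R1 = R2 - (0.077421) R1:  4.910886 phi_2 + 0.487553 phi_3 = -1.386514
  R3 <- R3 - (-1.3569/4.9405) R1 = R3 - (-0.274648) R1:  0.487553 phi_2 + 4.56783 phi_3 = 1.394353
  R3 <- R3 - (0.487553/4.910886) R2 = R3 - (0.09928) R2:  4.519425 phi_3 = 1.532006
Back-substitution:
  phi_hat_3 = 1.532006 / 4.519425 = 0.338982
  phi_hat_2 = (-1.386514 - (0.487553)(0.338982)) / 4.910886 = -0.315989
  phi_hat_1 = (0.3825 - (0.3825)(-0.315989) - (-1.3569)(0.338982)) / 4.9405 = 0.194987
So phi_hat = [0.1950, -0.3160, 0.3390].
Therefore phi_hat_2 = -0.3160.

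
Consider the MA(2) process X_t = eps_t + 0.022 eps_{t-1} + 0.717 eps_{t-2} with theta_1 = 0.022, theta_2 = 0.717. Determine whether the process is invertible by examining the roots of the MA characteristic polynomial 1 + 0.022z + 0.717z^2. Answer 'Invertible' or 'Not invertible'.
\text{Invertible}

The MA(q) characteristic polynomial is P(z) = 1 + 0.022z + 0.717z^2.
Invertibility requires all roots to lie outside the unit circle, i.e. |z| > 1 for every root.
Set 1 + (0.022) z + (0.717) z^2 = 0, i.e. a z^2 + b z + c = 0 with a = 0.717, b = 0.022, c = 1.
Discriminant D = b^2 - 4ac = (0.022)^2 - 4*(0.717)*1 = 0.000484 - (2.868) = -2.867516.
D < 0, so the roots are the complex-conjugate pair z = (-b +/- i sqrt(-D)) / (2a) = -0.0153 +/- 1.1809i.
For a conjugate pair |z|^2 = z * conj(z) = (product of roots) = c/a = 1/(0.717) = 1.3947, so |z| = sqrt(1.3947) = 1.181 for both roots.
Moduli of all roots: 1.1810, 1.1810.
All moduli strictly greater than 1? Yes.
Verdict: Invertible.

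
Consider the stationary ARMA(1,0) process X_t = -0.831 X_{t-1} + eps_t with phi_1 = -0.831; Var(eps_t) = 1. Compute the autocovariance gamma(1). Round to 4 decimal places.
\gamma(1) = -2.6855

Multiply the model equation by X_{t-k} and take expectations. With theta_0 = psi_0 = 1 and psi_j the MA(infinity) weights, this gives
  gamma(k) - sum_i phi_i gamma(k-i) = c_k,
  c_k = sigma^2 * sum_{j=k..q} theta_j psi_{j-k}   (c_k = 0 for k > q),
using gamma(-m) = gamma(m).
Pure AR (q = 0): c_0 = sigma^2 = 1, c_k = 0 for k >= 1.
Equations for k = 0 and k = 1 (AR order 1):
  gamma(0) = phi_1 gamma(1) + c_0
  gamma(1) = phi_1 gamma(0) + c_1
Substituting the second into the first: gamma(0) (1 - phi_1^2) = c_0 + phi_1 c_1, so
  gamma(0) = c_0 / (1 - phi_1^2) = 1 / (1 - (-0.831)^2) = 1 / 0.309439 = 3.231655.
  gamma(1) = phi_1 gamma(0) = (-0.831)(3.231655) = -2.685505.
Therefore gamma(1) = -2.6855 (to 4 decimal places).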